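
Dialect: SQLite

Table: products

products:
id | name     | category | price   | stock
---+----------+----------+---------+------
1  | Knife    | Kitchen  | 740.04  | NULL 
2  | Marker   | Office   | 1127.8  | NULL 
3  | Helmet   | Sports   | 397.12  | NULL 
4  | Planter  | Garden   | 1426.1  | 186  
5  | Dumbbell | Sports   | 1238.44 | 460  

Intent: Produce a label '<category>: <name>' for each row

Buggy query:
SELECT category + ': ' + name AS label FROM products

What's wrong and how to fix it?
Bug: SQLite uses || for string concatenation; + coerces text to numbers (yielding 0)

Fix: Replace + with || to concatenate text

Corrected query:
SELECT category || ': ' || name AS label FROM products

Result:
label           
----------------
Kitchen: Knife  
Office: Marker  
Sports: Helmet  
Garden: Planter 
Sports: Dumbbell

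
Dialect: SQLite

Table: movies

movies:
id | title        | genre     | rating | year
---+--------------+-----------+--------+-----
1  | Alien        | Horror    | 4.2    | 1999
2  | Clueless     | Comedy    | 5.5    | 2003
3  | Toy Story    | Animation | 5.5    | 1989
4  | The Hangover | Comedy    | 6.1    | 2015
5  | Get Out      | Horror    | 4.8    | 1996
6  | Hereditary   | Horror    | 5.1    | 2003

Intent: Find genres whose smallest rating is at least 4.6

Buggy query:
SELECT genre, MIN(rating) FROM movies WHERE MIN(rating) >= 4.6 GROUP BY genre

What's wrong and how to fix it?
Bug: MIN() in WHERE is a misuse of aggregate

Fix: Use HAVING for the per-group MIN condition

Corrected query:
SELECT genre, MIN(rating) FROM movies GROUP BY genre HAVING MIN(rating) >= 4.6

Result:
genre     | MIN(rating)
----------+------------
Animation | 5.5        
Comedy    | 5.5        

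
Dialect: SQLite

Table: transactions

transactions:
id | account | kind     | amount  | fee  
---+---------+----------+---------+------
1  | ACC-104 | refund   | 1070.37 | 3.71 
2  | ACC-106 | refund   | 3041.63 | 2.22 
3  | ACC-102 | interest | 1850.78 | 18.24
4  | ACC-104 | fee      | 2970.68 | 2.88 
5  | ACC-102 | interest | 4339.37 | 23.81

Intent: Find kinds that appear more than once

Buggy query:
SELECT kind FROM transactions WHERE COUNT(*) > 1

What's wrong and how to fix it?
Bug: WHERE can't reference COUNT(*); aggregates are computed after WHERE

Fix: GROUP BY kind, then filter groups with HAVING COUNT(*) > 1

Corrected query:
SELECT kind FROM transactions GROUP BY kind HAVING COUNT(*) > 1

Result:
kind    
--------
interest
refund  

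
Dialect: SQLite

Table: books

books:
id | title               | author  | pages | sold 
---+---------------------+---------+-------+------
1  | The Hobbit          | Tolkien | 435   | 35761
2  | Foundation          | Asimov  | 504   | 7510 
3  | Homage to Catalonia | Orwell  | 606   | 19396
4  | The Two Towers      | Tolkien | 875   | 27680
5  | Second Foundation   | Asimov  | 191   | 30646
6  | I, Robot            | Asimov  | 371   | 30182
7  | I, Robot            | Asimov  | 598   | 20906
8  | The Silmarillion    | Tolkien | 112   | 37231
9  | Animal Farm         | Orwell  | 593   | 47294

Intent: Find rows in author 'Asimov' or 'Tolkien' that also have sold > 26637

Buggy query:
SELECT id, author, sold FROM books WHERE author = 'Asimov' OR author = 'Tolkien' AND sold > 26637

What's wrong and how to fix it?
Bug: AND binds tighter than OR, so this parses as author = 'Asimov' OR (author = 'Tolkien' AND sold > 26637)

Fix: Group the OR with parentheses (or use IN), then AND the threshold

Corrected query:
SELECT id, author, sold FROM books WHERE (author = 'Asimov' OR author = 'Tolkien') AND sold > 26637

Result:
id | author  | sold 
---+---------+------
1  | Tolkien | 35761
4  | Tolkien | 27680
5  | Asimov  | 30646
6  | Asimov  | 30182
8  | Tolkien | 37231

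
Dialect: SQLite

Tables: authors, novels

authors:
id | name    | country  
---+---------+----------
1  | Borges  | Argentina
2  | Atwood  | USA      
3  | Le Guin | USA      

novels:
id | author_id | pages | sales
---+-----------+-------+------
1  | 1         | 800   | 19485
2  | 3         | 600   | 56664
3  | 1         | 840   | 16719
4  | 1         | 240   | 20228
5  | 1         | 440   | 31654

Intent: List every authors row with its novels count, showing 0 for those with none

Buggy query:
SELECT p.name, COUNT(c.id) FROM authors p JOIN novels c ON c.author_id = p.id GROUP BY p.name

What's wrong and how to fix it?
Bug: INNER JOIN drops authors rows that have no matching novels rows

Fix: Use LEFT JOIN so parents without children still appear (COUNT(c.id) gives 0)

Corrected query:
SELECT p.name, COUNT(c.id) FROM authors p LEFT JOIN novels c ON c.author_id = p.id GROUP BY p.name

Result:
name    | COUNT(c.id)
--------+------------
Atwood  | 0          
Borges  | 4          
Le Guin | 1          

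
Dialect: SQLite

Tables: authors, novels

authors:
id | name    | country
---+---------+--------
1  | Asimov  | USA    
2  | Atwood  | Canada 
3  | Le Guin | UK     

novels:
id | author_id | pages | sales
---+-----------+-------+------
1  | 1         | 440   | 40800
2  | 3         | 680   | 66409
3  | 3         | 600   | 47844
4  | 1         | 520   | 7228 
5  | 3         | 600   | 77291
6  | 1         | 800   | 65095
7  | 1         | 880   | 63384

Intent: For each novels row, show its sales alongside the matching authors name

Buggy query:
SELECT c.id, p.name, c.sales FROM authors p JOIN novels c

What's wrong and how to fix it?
Bug: Missing join condition: each novels row is matched to all authors rows instead of just its own

Fix: Add ON c.author_id = p.id to the JOIN

Corrected query:
SELECT c.id, p.name, c.sales FROM authors p JOIN novels c ON c.author_id = p.id

Result:
id | name    | sales
---+---------+------
1  | Asimov  | 40800
2  | Le Guin | 66409
3  | Le Guin | 47844
4  | Asimov  | 7228 
5  | Le Guin | 77291
6  | Asimov  | 65095
7  | Asimov  | 63384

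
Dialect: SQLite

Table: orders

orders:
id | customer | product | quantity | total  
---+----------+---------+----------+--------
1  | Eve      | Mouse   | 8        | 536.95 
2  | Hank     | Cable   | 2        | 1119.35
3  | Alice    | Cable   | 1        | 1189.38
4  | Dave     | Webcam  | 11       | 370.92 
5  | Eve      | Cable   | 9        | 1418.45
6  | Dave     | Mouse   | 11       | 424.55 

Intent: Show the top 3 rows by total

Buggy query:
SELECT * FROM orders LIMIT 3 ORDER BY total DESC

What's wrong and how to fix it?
Bug: LIMIT must come after ORDER BY

Fix: Sort with ORDER BY, then apply LIMIT

Corrected query:
SELECT * FROM orders ORDER BY total DESC LIMIT 3

Result:
id | customer | product | quantity | total  
---+----------+---------+----------+--------
5  | Eve      | Cable   | 9        | 1418.45
3  | Alice    | Cable   | 1        | 1189.38
2  | Hank     | Cable   | 2        | 1119.35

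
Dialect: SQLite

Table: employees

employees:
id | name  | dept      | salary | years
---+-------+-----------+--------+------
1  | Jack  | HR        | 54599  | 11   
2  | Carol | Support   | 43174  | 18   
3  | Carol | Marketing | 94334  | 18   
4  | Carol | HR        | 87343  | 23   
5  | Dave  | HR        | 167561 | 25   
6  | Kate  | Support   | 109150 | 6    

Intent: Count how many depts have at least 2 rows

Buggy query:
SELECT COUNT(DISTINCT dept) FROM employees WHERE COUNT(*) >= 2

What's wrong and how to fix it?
Bug: COUNT(*) cannot appear in WHERE; the per-group count doesn't exist yet

Fix: Use a subquery that GROUPs and filters with HAVING, then count its rows

Corrected query:
SELECT COUNT(*) FROM (SELECT dept FROM employees GROUP BY dept HAVING COUNT(*) >= 2)

Result:
COUNT(*)
--------
2       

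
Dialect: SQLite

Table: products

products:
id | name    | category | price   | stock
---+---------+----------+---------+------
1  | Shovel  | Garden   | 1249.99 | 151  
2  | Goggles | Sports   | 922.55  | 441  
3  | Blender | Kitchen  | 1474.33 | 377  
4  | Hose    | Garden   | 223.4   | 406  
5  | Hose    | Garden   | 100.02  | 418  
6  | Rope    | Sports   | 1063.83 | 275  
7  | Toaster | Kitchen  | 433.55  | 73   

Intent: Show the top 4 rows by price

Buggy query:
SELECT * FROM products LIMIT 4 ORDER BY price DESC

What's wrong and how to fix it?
Bug: LIMIT must come after ORDER BY

Fix: Sort with ORDER BY, then apply LIMIT

Corrected query:
SELECT * FROM products ORDER BY price DESC LIMIT 4

Result:
id | name    | category | price   | stock
---+---------+----------+---------+------
3  | Blender | Kitchen  | 1474.33 | 377  
1  | Shovel  | Garden   | 1249.99 | 151  
6  | Rope    | Sports   | 1063.83 | 275  
2  | Goggles | Sports   | 922.55  | 441  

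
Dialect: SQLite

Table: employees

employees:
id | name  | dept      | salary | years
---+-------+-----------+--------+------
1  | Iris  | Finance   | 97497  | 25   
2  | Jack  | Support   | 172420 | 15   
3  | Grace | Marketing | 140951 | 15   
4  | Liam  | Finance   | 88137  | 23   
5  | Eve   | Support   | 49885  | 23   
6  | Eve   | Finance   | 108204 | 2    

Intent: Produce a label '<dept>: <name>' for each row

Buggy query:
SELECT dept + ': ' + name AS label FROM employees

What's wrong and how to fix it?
Bug: SQLite uses || for string concatenation; + coerces text to numbers (yielding 0)

Fix: Use the || operator for string concatenation

Corrected query:
SELECT dept || ': ' || name AS label FROM employees

Result:
label           
----------------
Finance: Iris   
Support: Jack   
Marketing: Grace
Finance: Liam   
Support: Eve    
Finance: Eve    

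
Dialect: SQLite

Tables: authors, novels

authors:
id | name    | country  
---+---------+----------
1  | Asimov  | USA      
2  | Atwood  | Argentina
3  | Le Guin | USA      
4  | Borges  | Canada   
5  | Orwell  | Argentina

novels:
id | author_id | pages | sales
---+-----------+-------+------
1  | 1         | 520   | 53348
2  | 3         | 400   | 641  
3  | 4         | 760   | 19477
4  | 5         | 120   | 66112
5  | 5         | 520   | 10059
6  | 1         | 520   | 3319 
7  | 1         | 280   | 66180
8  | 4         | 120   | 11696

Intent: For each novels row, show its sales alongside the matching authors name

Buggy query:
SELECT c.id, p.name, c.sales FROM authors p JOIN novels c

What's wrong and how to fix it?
Bug: Missing join condition: each novels row is matched to all authors rows instead of just its own

Fix: Specify the join condition linking the foreign key to the parent id

Corrected query:
SELECT c.id, p.name, c.sales FROM authors p JOIN novels c ON c.author_id = p.id

Result:
id | name    | sales
---+---------+------
1  | Asimov  | 53348
2  | Le Guin | 641  
3  | Borges  | 19477
4  | Orwell  | 66112
5  | Orwell  | 10059
6  | Asimov  | 3319 
7  | Asimov  | 66180
8  | Borges  | 11696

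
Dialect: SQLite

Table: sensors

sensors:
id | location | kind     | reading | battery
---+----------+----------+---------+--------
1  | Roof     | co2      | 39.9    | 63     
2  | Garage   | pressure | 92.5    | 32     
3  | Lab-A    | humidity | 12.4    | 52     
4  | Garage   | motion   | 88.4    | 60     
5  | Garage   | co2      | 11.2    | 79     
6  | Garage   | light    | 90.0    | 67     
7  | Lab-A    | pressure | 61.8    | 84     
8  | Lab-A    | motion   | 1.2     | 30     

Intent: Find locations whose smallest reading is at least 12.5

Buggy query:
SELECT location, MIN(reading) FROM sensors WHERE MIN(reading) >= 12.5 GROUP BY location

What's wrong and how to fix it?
Bug: Aggregates like MIN are computed per group after WHERE runs

Fix: Use HAVING for the per-group MIN condition

Corrected query:
SELECT location, MIN(reading) FROM sensors GROUP BY location HAVING MIN(reading) >= 12.5

Result:
location | MIN(reading)
---------+-------------
Roof     | 39.9        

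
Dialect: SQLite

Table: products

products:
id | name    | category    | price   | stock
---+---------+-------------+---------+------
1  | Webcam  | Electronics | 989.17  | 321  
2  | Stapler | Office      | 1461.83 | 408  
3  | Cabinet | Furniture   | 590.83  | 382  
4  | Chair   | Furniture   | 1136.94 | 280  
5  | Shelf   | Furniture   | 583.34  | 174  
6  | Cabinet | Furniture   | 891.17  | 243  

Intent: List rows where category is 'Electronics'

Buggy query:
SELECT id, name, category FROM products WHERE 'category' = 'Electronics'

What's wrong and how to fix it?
Bug: Single quotes denote string literals in SQL; the column name is being compared as a constant string

Fix: Reference the column as category without single quotes

Corrected query:
SELECT id, name, category FROM products WHERE category = 'Electronics'

Result:
id | name   | category   
---+--------+------------
1  | Webcam | Electronics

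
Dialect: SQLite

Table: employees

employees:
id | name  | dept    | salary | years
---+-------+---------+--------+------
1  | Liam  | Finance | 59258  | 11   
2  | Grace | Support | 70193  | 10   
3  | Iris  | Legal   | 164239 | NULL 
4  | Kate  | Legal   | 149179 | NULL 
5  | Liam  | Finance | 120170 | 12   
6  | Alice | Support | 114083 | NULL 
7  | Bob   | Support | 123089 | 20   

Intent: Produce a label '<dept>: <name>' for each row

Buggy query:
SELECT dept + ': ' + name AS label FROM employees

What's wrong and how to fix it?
Bug: SQLite uses || for string concatenation; + coerces text to numbers (yielding 0)

Fix: Use the || operator for string concatenation

Corrected query:
SELECT dept || ': ' || name AS label FROM employees

Result:
label         
--------------
Finance: Liam 
Support: Grace
Legal: Iris   
Legal: Kate   
Finance: Liam 
Support: Alice
Support: Bob  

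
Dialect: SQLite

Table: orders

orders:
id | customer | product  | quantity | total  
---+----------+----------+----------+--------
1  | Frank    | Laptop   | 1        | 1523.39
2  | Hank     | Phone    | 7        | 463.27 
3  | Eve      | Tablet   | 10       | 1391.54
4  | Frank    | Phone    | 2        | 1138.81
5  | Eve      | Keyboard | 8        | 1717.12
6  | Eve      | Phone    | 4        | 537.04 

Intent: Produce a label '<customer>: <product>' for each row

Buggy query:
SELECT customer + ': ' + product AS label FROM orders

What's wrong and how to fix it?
Bug: '+' is numeric addition; on text columns SQLite converts them to 0 instead of concatenating

Fix: Replace + with || to concatenate text

Corrected query:
SELECT customer || ': ' || product AS label FROM orders

Result:
label        
-------------
Frank: Laptop
Hank: Phone  
Eve: Tablet  
Frank: Phone 
Eve: Keyboard
Eve: Phone   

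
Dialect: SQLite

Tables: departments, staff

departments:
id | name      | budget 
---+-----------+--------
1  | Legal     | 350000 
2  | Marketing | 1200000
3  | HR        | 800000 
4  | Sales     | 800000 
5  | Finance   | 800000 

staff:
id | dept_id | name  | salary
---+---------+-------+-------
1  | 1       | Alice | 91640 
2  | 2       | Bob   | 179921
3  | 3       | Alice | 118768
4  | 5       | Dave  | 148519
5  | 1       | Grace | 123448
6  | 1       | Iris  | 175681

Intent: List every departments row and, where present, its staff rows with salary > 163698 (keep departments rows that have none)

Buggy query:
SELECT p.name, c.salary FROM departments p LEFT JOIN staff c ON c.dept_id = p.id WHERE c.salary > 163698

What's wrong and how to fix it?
Bug: Filtering c.salary in WHERE discards the NULL rows produced by LEFT JOIN, turning it into an inner join

Fix: Put 'c.salary > 163698' in the JOIN's ON clause instead of WHERE

Corrected query:
SELECT p.name, c.salary FROM departments p LEFT JOIN staff c ON c.dept_id = p.id AND c.salary > 163698

Result:
name      | salary
----------+-------
Legal     | 175681
Marketing | 179921
HR        | NULL  
Sales     | NULL  
Finance   | NULL  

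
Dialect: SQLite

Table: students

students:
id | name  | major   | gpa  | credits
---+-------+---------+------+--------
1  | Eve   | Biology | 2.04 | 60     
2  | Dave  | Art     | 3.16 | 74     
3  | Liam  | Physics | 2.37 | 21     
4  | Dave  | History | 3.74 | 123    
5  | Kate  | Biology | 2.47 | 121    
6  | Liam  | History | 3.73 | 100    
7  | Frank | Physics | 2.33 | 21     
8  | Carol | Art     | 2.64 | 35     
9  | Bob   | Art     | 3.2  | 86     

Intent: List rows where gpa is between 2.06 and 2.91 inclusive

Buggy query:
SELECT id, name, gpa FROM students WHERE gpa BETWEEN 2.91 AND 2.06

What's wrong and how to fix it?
Bug: The bounds are reversed; BETWEEN a AND b requires a <= b to match anything

Fix: Swap the bounds so the smaller value comes first

Corrected query:
SELECT id, name, gpa FROM students WHERE gpa BETWEEN 2.06 AND 2.91

Result:
id | name  | gpa 
---+-------+-----
3  | Liam  | 2.37
5  | Kate  | 2.47
7  | Frank | 2.33
8  | Carol | 2.64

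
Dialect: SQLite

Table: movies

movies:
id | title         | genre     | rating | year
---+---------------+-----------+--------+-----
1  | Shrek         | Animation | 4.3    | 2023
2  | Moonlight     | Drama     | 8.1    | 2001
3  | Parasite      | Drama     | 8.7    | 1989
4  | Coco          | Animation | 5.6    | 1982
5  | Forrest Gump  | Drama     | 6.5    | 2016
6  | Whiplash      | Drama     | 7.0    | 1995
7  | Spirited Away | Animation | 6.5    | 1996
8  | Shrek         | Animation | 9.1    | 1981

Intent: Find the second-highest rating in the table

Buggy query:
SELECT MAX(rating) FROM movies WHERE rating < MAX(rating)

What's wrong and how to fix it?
Bug: The inner MAX is an aggregate inside WHERE, which is not allowed

Fix: Compute the overall MAX in a subquery, then take MAX of rows below it

Corrected query:
SELECT MAX(rating) FROM movies WHERE rating < (SELECT MAX(rating) FROM movies)

Result:
MAX(rating)
-----------
8.7        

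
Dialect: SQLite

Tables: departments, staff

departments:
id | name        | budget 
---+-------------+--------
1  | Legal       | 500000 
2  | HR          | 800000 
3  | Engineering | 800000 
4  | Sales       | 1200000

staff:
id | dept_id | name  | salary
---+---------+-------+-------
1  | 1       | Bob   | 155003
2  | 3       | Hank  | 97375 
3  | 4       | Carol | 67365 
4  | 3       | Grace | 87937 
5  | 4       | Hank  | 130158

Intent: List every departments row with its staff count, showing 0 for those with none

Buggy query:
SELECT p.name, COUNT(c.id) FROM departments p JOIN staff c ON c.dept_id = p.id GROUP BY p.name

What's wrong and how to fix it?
Bug: An inner join excludes parents with zero children

Fix: Use LEFT JOIN so parents without children still appear (COUNT(c.id) gives 0)

Corrected query:
SELECT p.name, COUNT(c.id) FROM departments p LEFT JOIN staff c ON c.dept_id = p.id GROUP BY p.name

Result:
name        | COUNT(c.id)
------------+------------
Engineering | 2          
HR          | 0          
Legal       | 1          
Sales       | 2          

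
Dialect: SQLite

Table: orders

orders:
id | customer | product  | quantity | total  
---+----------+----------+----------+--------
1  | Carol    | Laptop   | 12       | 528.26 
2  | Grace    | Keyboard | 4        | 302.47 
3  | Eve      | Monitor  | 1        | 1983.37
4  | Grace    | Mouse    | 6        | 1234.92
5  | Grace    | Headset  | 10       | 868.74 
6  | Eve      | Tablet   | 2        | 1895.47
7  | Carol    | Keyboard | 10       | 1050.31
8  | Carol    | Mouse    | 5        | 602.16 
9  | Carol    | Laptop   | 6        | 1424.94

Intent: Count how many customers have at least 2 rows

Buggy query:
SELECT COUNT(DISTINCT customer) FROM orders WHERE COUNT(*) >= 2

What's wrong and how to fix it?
Bug: COUNT(*) cannot appear in WHERE; the per-group count doesn't exist yet

Fix: Group first with HAVING COUNT(*) >= 2, then COUNT the resulting groups

Corrected query:
SELECT COUNT(*) FROM (SELECT customer FROM orders GROUP BY customer HAVING COUNT(*) >= 2)

Result:
COUNT(*)
--------
3       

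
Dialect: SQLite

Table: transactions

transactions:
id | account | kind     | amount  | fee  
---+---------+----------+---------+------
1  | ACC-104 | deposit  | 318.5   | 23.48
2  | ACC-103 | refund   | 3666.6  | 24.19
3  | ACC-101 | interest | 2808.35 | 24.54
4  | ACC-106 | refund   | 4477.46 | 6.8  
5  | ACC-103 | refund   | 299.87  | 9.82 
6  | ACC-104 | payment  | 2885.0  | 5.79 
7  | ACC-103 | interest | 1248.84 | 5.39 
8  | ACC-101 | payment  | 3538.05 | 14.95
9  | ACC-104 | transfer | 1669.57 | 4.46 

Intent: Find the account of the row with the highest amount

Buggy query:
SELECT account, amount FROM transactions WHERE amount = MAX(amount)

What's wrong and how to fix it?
Bug: WHERE is evaluated per row; an aggregate over the whole table isn't defined there

Fix: Wrap MAX in a scalar subquery so WHERE compares against a single value

Corrected query:
SELECT account, amount FROM transactions WHERE amount = (SELECT MAX(amount) FROM transactions)

Result:
account | amount 
--------+--------
ACC-106 | 4477.46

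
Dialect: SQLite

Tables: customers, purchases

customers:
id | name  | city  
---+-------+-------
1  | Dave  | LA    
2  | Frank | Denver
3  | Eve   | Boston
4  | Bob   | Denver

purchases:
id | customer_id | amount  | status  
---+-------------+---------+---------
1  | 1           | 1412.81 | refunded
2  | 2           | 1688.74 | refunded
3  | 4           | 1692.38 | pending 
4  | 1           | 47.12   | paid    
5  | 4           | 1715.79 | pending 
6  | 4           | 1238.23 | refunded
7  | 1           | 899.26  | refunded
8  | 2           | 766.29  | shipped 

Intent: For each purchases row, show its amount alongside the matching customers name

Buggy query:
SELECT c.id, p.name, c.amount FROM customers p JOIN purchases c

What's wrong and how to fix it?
Bug: JOIN with no ON clause produces a cartesian product; every purchases row pairs with every customers row

Fix: Specify the join condition linking the foreign key to the parent id

Corrected query:
SELECT c.id, p.name, c.amount FROM customers p JOIN purchases c ON c.customer_id = p.id

Result:
id | name  | amount 
---+-------+--------
1  | Dave  | 1412.81
2  | Frank | 1688.74
3  | Bob   | 1692.38
4  | Dave  | 47.12  
5  | Bob   | 1715.79
6  | Bob   | 1238.23
7  | Dave  | 899.26 
8  | Frank | 766.29 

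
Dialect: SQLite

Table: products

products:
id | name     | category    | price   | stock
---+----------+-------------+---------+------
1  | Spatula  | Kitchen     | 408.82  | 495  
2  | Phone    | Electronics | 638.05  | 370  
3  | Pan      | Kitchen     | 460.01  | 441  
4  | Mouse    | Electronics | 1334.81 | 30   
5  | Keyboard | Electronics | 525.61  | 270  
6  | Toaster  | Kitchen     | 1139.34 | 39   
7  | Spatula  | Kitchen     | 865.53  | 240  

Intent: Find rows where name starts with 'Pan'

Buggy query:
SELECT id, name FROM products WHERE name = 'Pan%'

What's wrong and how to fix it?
Bug: Wildcards only work with LIKE; '=' treats '%' as a literal character

Fix: Use LIKE for wildcard pattern matching

Corrected query:
SELECT id, name FROM products WHERE name LIKE 'Pan%'

Result:
id | name
---+-----
3  | Pan 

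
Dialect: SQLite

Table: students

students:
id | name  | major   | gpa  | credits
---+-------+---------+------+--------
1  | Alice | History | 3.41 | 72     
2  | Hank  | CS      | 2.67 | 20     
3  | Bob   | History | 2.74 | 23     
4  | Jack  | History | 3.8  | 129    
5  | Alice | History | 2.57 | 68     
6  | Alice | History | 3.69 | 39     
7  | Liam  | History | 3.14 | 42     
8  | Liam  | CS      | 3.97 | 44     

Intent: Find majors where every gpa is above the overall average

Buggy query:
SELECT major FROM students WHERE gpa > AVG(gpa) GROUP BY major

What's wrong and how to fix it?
Bug: AVG() is an aggregate; it can't sit directly in WHERE

Fix: Compute the overall average in a scalar subquery and compare each group's MIN against it in HAVING

Corrected query:
SELECT major FROM students GROUP BY major HAVING MIN(gpa) > (SELECT AVG(gpa) FROM students)

Result:
(no rows)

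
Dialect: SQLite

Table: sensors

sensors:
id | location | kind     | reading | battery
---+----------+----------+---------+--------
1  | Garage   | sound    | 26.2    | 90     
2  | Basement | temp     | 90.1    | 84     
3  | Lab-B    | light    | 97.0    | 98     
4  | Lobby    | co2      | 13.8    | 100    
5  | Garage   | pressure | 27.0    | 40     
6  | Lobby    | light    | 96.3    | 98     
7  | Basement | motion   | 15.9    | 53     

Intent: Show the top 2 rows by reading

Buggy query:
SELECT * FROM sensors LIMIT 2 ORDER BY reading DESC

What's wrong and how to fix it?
Bug: ORDER BY cannot follow LIMIT; LIMIT is the final clause

Fix: Swap the clauses: ORDER BY first, then LIMIT

Corrected query:
SELECT * FROM sensors ORDER BY reading DESC LIMIT 2

Result:
id | location | kind  | reading | battery
---+----------+-------+---------+--------
3  | Lab-B    | light | 97      | 98     
6  | Lobby    | light | 96.3    | 98     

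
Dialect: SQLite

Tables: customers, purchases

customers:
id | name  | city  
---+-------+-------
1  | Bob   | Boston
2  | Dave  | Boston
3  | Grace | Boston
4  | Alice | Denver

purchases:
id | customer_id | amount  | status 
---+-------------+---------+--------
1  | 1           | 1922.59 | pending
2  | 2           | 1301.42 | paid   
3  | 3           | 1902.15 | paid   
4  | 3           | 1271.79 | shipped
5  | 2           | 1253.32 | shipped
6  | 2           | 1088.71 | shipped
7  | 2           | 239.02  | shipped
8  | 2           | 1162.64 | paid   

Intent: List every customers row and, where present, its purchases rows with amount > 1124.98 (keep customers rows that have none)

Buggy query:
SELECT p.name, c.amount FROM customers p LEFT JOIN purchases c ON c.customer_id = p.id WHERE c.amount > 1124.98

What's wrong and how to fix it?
Bug: A WHERE condition on the right-hand table after LEFT JOIN drops unmatched parents

Fix: Put 'c.amount > 1124.98' in the JOIN's ON clause instead of WHERE

Corrected query:
SELECT p.name, c.amount FROM customers p LEFT JOIN purchases c ON c.customer_id = p.id AND c.amount > 1124.98

Result:
name  | amount 
------+--------
Bob   | 1922.59
Dave  | 1162.64
Dave  | 1253.32
Dave  | 1301.42
Grace | 1271.79
Grace | 1902.15
Alice | NULL   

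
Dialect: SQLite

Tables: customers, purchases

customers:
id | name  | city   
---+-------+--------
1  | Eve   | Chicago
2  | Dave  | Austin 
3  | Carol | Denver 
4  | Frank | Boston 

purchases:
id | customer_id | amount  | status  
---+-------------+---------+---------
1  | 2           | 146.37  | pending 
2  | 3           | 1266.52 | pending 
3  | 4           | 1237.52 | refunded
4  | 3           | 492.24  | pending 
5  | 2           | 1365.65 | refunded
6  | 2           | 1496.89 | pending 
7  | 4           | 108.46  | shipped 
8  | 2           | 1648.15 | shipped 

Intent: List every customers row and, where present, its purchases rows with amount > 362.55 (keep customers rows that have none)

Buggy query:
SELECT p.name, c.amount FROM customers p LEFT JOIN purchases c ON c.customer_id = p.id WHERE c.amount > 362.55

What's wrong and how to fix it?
Bug: Filtering c.amount in WHERE discards the NULL rows produced by LEFT JOIN, turning it into an inner join

Fix: Put 'c.amount > 362.55' in the JOIN's ON clause instead of WHERE

Corrected query:
SELECT p.name, c.amount FROM customers p LEFT JOIN purchases c ON c.customer_id = p.id AND c.amount > 362.55

Result:
name  | amount 
------+--------
Eve   | NULL   
Dave  | 1365.65
Dave  | 1496.89
Dave  | 1648.15
Carol | 492.24 
Carol | 1266.52
Frank | 1237.52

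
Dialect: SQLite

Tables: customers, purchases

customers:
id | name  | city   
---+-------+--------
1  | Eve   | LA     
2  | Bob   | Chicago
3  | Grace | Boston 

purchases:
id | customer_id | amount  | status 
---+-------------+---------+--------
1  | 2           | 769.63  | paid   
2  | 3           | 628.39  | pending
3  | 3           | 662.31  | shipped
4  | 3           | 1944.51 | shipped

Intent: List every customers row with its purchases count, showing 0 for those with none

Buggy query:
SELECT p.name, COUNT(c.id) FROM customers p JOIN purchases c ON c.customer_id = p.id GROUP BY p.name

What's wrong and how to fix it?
Bug: An inner join excludes parents with zero children

Fix: Use LEFT JOIN so parents without children still appear (COUNT(c.id) gives 0)

Corrected query:
SELECT p.name, COUNT(c.id) FROM customers p LEFT JOIN purchases c ON c.customer_id = p.id GROUP BY p.name

Result:
name  | COUNT(c.id)
------+------------
Bob   | 1          
Eve   | 0          
Grace | 3          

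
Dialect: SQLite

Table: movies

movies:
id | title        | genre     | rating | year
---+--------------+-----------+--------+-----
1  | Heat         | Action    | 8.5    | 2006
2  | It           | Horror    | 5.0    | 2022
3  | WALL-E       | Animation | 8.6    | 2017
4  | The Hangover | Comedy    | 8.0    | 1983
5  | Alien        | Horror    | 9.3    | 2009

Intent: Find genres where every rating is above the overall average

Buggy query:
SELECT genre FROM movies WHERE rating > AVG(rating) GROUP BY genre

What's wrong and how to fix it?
Bug: WHERE evaluates per row before aggregation, so AVG() is unavailable

Fix: Compute the overall average in a scalar subquery and compare each group's MIN against it in HAVING

Corrected query:
SELECT genre FROM movies GROUP BY genre HAVING MIN(rating) > (SELECT AVG(rating) FROM movies)

Result:
genre    
---------
Action   
Animation
Comedy   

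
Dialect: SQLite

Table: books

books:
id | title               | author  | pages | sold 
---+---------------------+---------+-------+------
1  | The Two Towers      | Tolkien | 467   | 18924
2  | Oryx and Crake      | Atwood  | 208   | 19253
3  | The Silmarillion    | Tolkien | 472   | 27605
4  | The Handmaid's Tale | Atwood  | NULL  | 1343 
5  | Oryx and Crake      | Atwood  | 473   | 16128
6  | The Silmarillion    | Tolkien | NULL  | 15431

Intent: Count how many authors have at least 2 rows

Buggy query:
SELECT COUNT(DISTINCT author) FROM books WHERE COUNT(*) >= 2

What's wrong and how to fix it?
Bug: COUNT(*) cannot appear in WHERE; the per-group count doesn't exist yet

Fix: Group first with HAVING COUNT(*) >= 2, then COUNT the resulting groups

Corrected query:
SELECT COUNT(*) FROM (SELECT author FROM books GROUP BY author HAVING COUNT(*) >= 2)

Result:
COUNT(*)
--------
2       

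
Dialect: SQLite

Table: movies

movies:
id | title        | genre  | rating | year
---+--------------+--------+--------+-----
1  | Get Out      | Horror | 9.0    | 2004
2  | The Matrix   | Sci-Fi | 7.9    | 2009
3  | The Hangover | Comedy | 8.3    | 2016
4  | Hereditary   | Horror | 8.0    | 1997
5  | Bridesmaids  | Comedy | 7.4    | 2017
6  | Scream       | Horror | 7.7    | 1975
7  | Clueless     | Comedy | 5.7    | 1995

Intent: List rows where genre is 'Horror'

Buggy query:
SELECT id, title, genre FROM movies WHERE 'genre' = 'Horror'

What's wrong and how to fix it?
Bug: Single quotes denote string literals in SQL; the column name is being compared as a constant string

Fix: Reference the column as genre without single quotes

Corrected query:
SELECT id, title, genre FROM movies WHERE genre = 'Horror'

Result:
id | title      | genre 
---+------------+-------
1  | Get Out    | Horror
4  | Hereditary | Horror
6  | Scream     | Horror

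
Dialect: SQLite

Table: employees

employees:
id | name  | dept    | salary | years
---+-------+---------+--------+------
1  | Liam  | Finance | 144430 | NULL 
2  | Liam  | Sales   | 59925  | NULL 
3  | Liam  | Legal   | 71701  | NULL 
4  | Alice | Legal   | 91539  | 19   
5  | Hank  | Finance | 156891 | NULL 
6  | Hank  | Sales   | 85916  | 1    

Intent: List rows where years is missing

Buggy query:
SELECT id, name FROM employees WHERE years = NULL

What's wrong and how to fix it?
Bug: Comparing to NULL with '=' never matches; NULL = NULL is unknown, not true

Fix: Use IS NULL to test for NULL

Corrected query:
SELECT id, name FROM employees WHERE years IS NULL

Result:
id | name
---+-----
1  | Liam
2  | Liam
3  | Liam
5  | Hank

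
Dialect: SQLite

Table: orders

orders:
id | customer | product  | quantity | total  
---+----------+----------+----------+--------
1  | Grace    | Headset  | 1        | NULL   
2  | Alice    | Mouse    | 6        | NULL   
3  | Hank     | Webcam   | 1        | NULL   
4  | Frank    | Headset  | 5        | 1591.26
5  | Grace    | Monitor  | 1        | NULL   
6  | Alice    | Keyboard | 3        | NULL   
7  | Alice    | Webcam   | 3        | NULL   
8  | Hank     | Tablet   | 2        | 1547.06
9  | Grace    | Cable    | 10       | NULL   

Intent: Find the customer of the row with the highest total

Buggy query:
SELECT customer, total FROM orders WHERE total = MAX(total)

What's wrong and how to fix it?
Bug: MAX(total) is an aggregate and cannot be used directly in WHERE

Fix: Use a subquery: WHERE total = (SELECT MAX(total) FROM orders)

Corrected query:
SELECT customer, total FROM orders WHERE total = (SELECT MAX(total) FROM orders)

Result:
customer | total  
---------+--------
Frank    | 1591.26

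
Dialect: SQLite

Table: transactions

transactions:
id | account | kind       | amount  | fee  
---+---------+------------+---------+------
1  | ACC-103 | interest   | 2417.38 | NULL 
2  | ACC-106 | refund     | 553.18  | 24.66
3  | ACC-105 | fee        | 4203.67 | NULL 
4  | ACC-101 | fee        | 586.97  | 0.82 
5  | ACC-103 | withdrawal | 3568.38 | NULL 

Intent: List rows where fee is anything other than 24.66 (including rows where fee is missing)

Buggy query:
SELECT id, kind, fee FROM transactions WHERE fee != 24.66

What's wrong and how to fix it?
Bug: Inequality against NULL is unknown, not true; rows with NULL are dropped

Fix: Add an explicit OR fee IS NULL to include the missing-value rows

Corrected query:
SELECT id, kind, fee FROM transactions WHERE fee != 24.66 OR fee IS NULL

Result:
id | kind       | fee 
---+------------+-----
1  | interest   | NULL
3  | fee        | NULL
4  | fee        | 0.82
5  | withdrawal | NULL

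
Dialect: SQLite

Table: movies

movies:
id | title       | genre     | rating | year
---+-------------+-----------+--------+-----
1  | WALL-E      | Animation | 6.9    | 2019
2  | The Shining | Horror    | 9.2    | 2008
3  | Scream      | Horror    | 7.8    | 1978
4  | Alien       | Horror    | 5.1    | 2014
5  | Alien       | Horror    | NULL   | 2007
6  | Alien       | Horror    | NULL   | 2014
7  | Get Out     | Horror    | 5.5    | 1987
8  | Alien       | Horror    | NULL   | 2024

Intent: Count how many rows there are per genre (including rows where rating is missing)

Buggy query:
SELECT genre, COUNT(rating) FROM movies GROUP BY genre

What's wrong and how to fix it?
Bug: COUNT(rating) skips NULLs, so groups with missing rating are undercounted

Fix: Replace COUNT(rating) with COUNT(*)

Corrected query:
SELECT genre, COUNT(*) FROM movies GROUP BY genre

Result:
genre     | COUNT(*)
----------+---------
Animation | 1       
Horror    | 7       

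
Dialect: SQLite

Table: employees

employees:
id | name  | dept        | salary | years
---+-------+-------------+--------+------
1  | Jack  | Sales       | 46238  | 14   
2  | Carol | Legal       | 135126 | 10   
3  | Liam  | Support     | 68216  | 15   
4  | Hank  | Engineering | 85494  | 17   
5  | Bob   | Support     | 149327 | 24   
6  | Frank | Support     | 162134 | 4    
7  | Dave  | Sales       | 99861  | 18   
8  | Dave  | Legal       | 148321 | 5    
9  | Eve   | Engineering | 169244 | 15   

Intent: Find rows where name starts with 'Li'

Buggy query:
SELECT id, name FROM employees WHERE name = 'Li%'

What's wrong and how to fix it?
Bug: Wildcards only work with LIKE; '=' treats '%' as a literal character

Fix: Use LIKE for wildcard pattern matching

Corrected query:
SELECT id, name FROM employees WHERE name LIKE 'Li%'

Result:
id | name
---+-----
3  | Liam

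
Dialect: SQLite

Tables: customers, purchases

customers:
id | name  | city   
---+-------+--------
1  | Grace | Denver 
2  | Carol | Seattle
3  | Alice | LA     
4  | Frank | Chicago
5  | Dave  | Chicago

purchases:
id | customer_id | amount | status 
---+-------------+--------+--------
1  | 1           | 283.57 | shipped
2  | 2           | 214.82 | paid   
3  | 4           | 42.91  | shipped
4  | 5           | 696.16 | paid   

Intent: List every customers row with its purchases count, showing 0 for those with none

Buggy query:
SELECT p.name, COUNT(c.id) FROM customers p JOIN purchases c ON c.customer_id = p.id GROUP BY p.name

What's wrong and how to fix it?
Bug: An inner join excludes parents with zero children

Fix: Switch to LEFT JOIN to retain unmatched parent rows

Corrected query:
SELECT p.name, COUNT(c.id) FROM customers p LEFT JOIN purchases c ON c.customer_id = p.id GROUP BY p.name

Result:
name  | COUNT(c.id)
------+------------
Alice | 0          
Carol | 1          
Dave  | 1          
Frank | 1          
Grace | 1          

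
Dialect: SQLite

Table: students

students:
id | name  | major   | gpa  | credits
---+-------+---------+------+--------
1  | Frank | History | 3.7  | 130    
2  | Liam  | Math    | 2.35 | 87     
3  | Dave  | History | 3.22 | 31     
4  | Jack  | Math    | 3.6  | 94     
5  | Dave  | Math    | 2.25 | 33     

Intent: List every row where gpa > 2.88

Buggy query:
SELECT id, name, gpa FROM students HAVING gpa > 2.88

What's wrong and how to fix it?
Bug: This is a non-aggregate query (no GROUP BY, no aggregates), so in SQLite the HAVING clause is invalid here; a row-level condition belongs in WHERE

Fix: Replace HAVING with WHERE since the condition applies to individual rows

Corrected query:
SELECT id, name, gpa FROM students WHERE gpa > 2.88

Result:
id | name  | gpa 
---+-------+-----
1  | Frank | 3.7 
3  | Dave  | 3.22
4  | Jack  | 3.6 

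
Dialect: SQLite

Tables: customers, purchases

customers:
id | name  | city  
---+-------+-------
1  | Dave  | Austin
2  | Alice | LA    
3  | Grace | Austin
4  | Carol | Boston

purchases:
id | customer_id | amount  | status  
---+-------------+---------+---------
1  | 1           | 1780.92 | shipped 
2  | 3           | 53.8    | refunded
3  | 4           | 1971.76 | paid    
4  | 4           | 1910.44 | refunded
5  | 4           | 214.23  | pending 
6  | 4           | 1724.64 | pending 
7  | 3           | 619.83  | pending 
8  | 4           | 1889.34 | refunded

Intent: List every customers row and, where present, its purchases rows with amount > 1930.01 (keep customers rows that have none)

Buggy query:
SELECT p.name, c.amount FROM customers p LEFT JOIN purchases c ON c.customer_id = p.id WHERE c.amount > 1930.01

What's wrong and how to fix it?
Bug: A WHERE condition on the right-hand table after LEFT JOIN drops unmatched parents

Fix: Put 'c.amount > 1930.01' in the JOIN's ON clause instead of WHERE

Corrected query:
SELECT p.name, c.amount FROM customers p LEFT JOIN purchases c ON c.customer_id = p.id AND c.amount > 1930.01

Result:
name  | amount 
------+--------
Dave  | NULL   
Alice | NULL   
Grace | NULL   
Carol | 1971.76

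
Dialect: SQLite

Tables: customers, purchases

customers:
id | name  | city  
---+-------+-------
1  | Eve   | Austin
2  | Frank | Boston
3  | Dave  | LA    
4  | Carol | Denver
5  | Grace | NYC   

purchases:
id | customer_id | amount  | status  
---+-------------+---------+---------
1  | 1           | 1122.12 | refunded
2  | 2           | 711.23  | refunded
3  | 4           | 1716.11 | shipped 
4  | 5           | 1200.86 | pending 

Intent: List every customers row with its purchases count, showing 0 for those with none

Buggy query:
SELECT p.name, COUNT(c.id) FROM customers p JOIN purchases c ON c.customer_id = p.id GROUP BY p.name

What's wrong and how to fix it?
Bug: An inner join excludes parents with zero children

Fix: Switch to LEFT JOIN to retain unmatched parent rows

Corrected query:
SELECT p.name, COUNT(c.id) FROM customers p LEFT JOIN purchases c ON c.customer_id = p.id GROUP BY p.name

Result:
name  | COUNT(c.id)
------+------------
Carol | 1          
Dave  | 0          
Eve   | 1          
Frank | 1          
Grace | 1          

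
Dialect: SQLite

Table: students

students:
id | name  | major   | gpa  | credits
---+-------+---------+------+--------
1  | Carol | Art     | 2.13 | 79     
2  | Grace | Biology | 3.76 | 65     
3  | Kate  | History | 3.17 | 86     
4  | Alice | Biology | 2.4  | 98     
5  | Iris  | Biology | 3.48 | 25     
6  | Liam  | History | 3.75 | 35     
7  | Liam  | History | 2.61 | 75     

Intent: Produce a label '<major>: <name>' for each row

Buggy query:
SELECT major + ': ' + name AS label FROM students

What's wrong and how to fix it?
Bug: '+' is numeric addition; on text columns SQLite converts them to 0 instead of concatenating

Fix: Use the || operator for string concatenation

Corrected query:
SELECT major || ': ' || name AS label FROM students

Result:
label         
--------------
Art: Carol    
Biology: Grace
History: Kate 
Biology: Alice
Biology: Iris 
History: Liam 
History: Liam 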